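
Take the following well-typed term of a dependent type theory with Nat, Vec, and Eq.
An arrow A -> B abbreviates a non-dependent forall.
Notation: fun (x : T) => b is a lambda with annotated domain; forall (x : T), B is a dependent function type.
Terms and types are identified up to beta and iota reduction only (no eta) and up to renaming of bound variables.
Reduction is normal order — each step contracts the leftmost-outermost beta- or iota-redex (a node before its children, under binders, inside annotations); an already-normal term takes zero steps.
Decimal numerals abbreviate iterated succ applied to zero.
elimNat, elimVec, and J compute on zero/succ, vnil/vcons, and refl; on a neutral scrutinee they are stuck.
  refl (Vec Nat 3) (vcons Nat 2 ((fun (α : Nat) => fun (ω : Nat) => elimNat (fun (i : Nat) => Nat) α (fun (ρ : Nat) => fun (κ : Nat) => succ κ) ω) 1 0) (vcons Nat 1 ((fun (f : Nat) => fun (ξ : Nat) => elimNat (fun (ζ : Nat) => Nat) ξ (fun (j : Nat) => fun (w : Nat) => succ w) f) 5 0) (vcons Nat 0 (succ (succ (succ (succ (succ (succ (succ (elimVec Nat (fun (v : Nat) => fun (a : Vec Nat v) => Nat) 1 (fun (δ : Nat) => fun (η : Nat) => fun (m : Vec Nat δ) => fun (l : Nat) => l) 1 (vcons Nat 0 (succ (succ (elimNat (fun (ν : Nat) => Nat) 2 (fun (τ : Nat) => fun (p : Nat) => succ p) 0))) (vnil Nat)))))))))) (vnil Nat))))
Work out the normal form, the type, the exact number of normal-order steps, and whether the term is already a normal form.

reduced normal form:
  refl (Vec Nat 3) (vcons Nat 2 1 (vcons Nat 1 5 (vcons Nat 0 8 (vnil Nat))))
inferred type:
  Eq (Vec Nat 3) (vcons Nat 2 1 (vcons Nat 1 5 (vcons Nat 0 8 (vnil Nat)))) (vcons Nat 2 1 (vcons Nat 1 5 (vcons Nat 0 8 (vnil Nat))))
reduction steps (normal order): 27
started in normal form: no
first redex: a beta-redex


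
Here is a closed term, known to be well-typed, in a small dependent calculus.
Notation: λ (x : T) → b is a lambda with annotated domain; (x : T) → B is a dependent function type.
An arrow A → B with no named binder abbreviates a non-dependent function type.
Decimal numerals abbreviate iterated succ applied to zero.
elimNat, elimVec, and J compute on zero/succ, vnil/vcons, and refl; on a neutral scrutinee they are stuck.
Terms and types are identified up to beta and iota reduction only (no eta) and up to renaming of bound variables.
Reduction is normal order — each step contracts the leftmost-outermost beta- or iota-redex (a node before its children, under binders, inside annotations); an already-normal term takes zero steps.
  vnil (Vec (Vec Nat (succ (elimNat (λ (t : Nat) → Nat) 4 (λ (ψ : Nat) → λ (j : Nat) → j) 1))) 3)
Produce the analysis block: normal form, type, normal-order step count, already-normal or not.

resulting normal form:
  vnil (Vec (Vec Nat 5) 3)
type:
  Vec (Vec (Vec Nat 5) 3) 0
normal-order step count: 4
started in normal form: no
first redex: an elimNat iota-redex


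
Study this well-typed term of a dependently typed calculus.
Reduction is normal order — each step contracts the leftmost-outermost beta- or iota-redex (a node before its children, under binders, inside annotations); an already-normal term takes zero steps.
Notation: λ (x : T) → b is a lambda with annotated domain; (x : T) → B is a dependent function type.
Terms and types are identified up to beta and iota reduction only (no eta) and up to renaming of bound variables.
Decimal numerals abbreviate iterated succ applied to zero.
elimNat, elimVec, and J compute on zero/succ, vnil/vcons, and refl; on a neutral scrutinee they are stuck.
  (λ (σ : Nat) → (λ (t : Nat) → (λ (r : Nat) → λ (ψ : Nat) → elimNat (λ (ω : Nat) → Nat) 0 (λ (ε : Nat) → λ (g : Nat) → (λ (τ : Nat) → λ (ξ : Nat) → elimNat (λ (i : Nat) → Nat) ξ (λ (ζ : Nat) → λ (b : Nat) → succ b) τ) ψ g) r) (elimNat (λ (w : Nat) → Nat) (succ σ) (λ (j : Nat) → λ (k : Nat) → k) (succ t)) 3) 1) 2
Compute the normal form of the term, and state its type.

normal form:
  9
the term's type:
  Nat
observation: the first redex contracted is a beta-redex; the normal form is reached in 33 normal-order steps.


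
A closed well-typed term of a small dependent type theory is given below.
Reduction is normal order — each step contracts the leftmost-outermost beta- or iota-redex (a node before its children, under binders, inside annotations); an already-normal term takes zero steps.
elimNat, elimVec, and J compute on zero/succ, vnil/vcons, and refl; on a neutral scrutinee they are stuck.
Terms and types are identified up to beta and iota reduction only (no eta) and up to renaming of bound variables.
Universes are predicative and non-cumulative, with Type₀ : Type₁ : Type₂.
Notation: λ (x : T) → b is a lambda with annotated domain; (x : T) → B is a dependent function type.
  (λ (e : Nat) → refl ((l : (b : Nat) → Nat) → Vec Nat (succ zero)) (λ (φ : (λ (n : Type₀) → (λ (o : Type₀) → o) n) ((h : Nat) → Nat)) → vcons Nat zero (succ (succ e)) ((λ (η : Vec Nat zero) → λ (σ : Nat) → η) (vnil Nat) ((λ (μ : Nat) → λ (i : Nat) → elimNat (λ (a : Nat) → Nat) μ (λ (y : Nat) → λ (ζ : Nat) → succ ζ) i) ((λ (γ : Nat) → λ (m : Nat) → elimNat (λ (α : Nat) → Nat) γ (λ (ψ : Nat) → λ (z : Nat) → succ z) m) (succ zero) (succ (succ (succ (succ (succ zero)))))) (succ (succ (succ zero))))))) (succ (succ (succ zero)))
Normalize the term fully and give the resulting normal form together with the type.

reduced normal form:
  refl ((e : (l : Nat) → Nat) → Vec Nat (succ zero)) (λ (b : (φ : Nat) → Nat) → vcons Nat zero (succ (succ (succ (succ (succ zero))))) (vnil Nat))
inferred type:
  Eq ((e : (l : Nat) → Nat) → Vec Nat (succ zero)) (λ (b : (φ : Nat) → Nat) → vcons Nat zero (succ (succ (succ (succ (succ zero))))) (vnil Nat)) (λ (n : (o : Nat) → Nat) → vcons Nat zero (succ (succ (succ (succ (succ zero))))) (vnil Nat))


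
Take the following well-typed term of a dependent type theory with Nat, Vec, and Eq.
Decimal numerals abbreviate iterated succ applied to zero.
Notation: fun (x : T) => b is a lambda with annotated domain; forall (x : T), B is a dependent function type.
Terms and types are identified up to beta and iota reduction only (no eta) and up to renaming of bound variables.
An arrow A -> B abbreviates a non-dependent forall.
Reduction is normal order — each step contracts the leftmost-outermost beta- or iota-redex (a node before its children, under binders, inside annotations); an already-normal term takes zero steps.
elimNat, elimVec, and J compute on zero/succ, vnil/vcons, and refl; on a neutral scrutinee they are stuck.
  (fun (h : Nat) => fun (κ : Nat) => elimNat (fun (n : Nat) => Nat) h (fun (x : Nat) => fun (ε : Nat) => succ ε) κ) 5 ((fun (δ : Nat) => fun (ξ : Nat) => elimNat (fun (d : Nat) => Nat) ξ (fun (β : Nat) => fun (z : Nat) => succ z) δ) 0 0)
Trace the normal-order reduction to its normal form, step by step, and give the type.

normal-order reduction:
  (fun (h : Nat) => fun (κ : Nat) => elimNat (fun (n : Nat) => Nat) h (fun (x : Nat) => fun (ε : Nat) => succ ε) κ) 5 ((fun (δ : Nat) => fun (ξ : Nat) => elimNat (fun (d : Nat) => Nat) ξ (fun (β : Nat) => fun (z : Nat) => succ z) δ) 0 0)
  ~> (fun (h : Nat) => elimNat (fun (κ : Nat) => Nat) 5 (fun (n : Nat) => fun (x : Nat) => succ x) h) ((fun (ε : Nat) => fun (δ : Nat) => elimNat (fun (ξ : Nat) => Nat) δ (fun (d : Nat) => fun (β : Nat) => succ β) ε) 0 0)
  ~> elimNat (fun (h : Nat) => Nat) 5 (fun (κ : Nat) => fun (n : Nat) => succ n) ((fun (x : Nat) => fun (ε : Nat) => elimNat (fun (δ : Nat) => Nat) ε (fun (ξ : Nat) => fun (d : Nat) => succ d) x) 0 0)
  ~> elimNat (fun (h : Nat) => Nat) 5 (fun (κ : Nat) => fun (n : Nat) => succ n) ((fun (x : Nat) => elimNat (fun (ε : Nat) => Nat) x (fun (δ : Nat) => fun (ξ : Nat) => succ ξ) 0) 0)
  ~> elimNat (fun (h : Nat) => Nat) 5 (fun (κ : Nat) => fun (n : Nat) => succ n) (elimNat (fun (x : Nat) => Nat) 0 (fun (ε : Nat) => fun (δ : Nat) => succ δ) 0)
  ~> elimNat (fun (h : Nat) => Nat) 5 (fun (κ : Nat) => fun (n : Nat) => succ n) 0
  ~> 5
the term's type:
  Nat


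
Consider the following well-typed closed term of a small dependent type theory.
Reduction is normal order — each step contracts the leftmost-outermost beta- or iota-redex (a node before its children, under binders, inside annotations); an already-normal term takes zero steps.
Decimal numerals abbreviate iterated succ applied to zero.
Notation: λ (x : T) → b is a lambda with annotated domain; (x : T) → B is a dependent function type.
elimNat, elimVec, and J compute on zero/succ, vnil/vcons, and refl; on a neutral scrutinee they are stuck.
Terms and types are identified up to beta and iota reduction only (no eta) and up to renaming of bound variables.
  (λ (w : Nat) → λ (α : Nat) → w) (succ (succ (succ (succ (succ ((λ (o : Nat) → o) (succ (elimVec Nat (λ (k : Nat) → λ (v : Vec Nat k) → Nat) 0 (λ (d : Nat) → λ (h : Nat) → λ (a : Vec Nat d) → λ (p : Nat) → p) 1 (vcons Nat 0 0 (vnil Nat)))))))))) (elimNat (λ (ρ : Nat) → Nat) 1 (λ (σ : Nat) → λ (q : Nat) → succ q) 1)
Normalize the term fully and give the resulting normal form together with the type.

reduced normal form:
  6
type:
  Nat


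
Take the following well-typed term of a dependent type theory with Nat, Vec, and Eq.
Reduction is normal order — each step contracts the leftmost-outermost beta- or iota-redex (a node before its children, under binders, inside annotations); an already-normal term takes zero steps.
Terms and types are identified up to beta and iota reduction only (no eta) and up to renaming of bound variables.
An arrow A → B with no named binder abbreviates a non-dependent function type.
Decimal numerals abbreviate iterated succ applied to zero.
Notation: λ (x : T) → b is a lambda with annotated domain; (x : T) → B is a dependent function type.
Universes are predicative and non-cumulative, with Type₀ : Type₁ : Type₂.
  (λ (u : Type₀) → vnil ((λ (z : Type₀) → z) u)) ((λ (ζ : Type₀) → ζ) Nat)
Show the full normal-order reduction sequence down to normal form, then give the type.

reduction (normal order):
  (λ (u : Type₀) → vnil ((λ (z : Type₀) → z) u)) ((λ (ζ : Type₀) → ζ) Nat)
  ~> vnil ((λ (u : Type₀) → u) ((λ (z : Type₀) → z) Nat))
  ~> vnil ((λ (u : Type₀) → u) Nat)
  ~> vnil Nat
inferred type:
  Vec Nat 0


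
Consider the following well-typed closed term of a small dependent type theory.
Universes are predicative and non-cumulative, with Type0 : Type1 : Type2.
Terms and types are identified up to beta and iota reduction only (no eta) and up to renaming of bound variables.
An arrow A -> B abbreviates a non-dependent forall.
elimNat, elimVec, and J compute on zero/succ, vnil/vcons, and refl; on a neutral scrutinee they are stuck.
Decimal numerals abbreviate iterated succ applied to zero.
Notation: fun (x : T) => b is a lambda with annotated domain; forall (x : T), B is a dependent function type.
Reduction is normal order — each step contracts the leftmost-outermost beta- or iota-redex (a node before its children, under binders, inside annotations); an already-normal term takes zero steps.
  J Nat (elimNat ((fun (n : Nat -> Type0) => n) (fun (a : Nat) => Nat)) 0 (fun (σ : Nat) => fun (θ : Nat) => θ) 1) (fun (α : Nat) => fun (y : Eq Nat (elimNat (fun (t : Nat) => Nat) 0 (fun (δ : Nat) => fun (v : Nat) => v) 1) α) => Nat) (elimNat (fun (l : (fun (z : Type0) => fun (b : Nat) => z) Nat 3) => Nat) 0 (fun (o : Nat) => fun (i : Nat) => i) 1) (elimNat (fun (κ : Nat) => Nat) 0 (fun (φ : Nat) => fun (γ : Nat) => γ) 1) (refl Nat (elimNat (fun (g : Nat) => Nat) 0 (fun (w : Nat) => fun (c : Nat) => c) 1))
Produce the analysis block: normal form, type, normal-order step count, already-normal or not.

resulting normal form:
  0
inferred type:
  Nat
normal-order step count: 5
already normal: no
first contracted redex: a J iota-redex


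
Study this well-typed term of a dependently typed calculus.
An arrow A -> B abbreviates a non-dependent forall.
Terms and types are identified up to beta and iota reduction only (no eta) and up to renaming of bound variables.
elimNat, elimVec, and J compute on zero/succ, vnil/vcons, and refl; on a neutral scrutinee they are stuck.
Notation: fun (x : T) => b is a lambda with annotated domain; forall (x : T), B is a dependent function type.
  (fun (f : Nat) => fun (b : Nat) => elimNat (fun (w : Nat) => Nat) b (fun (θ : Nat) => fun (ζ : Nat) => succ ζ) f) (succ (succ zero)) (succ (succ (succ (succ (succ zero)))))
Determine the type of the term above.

the term's type:
  Nat


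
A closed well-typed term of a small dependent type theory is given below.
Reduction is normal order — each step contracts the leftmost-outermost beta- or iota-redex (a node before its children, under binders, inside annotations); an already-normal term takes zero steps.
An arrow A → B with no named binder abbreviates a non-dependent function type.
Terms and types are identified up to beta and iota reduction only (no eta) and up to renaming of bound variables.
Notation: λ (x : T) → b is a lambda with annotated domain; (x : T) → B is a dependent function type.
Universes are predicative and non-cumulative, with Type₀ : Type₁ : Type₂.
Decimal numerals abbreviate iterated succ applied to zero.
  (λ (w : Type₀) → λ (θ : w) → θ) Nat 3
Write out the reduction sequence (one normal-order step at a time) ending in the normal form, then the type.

reduction (normal order):
  (λ (w : Type₀) → λ (θ : w) → θ) Nat 3
  ~> (λ (w : Nat) → w) 3
  ~> 3
inferred type:
  Nat


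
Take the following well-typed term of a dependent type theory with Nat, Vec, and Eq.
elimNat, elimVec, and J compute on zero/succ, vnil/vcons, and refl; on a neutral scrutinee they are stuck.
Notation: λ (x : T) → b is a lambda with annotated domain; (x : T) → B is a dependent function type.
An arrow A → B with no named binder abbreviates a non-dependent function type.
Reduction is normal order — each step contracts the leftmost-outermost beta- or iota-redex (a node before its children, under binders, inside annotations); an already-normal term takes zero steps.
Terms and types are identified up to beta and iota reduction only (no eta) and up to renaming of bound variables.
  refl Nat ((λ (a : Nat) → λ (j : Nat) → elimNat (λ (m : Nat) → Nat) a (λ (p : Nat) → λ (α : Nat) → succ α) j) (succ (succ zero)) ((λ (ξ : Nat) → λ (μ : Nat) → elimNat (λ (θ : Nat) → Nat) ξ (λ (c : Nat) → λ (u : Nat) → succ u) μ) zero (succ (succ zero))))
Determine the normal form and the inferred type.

resulting normal form:
  refl Nat (succ (succ (succ (succ zero))))
type:
  Eq Nat (succ (succ (succ (succ zero)))) (succ (succ (succ (succ zero))))


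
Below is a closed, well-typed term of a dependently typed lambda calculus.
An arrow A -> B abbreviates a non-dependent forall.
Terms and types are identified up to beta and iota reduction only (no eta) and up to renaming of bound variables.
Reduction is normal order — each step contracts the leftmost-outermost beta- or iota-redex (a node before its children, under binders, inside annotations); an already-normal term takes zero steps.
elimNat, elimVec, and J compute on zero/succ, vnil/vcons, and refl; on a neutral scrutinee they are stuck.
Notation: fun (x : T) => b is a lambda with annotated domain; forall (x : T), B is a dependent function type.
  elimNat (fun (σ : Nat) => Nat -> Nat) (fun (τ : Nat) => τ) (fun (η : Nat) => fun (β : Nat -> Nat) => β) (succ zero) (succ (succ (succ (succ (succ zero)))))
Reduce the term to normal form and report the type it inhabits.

normal form:
  succ (succ (succ (succ (succ zero))))
the term's type:
  Nat


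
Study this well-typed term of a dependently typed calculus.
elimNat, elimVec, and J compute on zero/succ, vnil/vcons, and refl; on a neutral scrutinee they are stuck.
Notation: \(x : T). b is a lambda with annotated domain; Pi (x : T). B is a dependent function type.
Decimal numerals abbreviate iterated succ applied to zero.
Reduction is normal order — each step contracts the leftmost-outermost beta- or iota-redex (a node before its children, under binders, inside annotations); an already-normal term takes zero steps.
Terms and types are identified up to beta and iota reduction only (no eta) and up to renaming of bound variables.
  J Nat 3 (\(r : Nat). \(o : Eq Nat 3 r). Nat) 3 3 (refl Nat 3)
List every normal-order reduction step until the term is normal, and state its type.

reduction (normal order):
  J Nat 3 (\(r : Nat). \(o : Eq Nat 3 r). Nat) 3 3 (refl Nat 3)
  ~> 3
the term's type:
  Nat


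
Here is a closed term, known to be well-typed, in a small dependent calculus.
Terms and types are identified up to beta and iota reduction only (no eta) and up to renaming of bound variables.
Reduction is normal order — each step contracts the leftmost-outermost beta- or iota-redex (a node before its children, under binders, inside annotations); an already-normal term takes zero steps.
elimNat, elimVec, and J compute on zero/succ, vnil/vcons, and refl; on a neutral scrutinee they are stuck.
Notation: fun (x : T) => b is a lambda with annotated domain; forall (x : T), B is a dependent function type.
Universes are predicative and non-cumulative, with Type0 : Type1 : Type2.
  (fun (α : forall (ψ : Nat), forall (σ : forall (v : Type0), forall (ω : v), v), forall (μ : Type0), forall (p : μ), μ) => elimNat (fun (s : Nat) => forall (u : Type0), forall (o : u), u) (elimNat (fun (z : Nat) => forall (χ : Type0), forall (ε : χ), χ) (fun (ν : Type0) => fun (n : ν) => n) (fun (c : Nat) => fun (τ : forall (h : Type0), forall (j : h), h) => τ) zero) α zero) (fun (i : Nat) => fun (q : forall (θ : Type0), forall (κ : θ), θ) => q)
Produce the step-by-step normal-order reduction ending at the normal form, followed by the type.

normal-order reduction:
  (fun (α : forall (ψ : Nat), forall (σ : forall (v : Type0), forall (ω : v), v), forall (μ : Type0), forall (p : μ), μ) => elimNat (fun (s : Nat) => forall (u : Type0), forall (o : u), u) (elimNat (fun (z : Nat) => forall (χ : Type0), forall (ε : χ), χ) (fun (ν : Type0) => fun (n : ν) => n) (fun (c : Nat) => fun (τ : forall (h : Type0), forall (j : h), h) => τ) zero) α zero) (fun (i : Nat) => fun (q : forall (θ : Type0), forall (κ : θ), θ) => q)
  ~> elimNat (fun (α : Nat) => forall (ψ : Type0), forall (σ : ψ), ψ) (elimNat (fun (v : Nat) => forall (ω : Type0), forall (μ : ω), ω) (fun (p : Type0) => fun (s : p) => s) (fun (u : Nat) => fun (o : forall (z : Type0), forall (χ : z), z) => o) zero) (fun (ε : Nat) => fun (ν : forall (n : Type0), forall (c : n), n) => ν) zero
  ~> elimNat (fun (α : Nat) => forall (ψ : Type0), forall (σ : ψ), ψ) (fun (v : Type0) => fun (ω : v) => ω) (fun (μ : Nat) => fun (p : forall (s : Type0), forall (u : s), s) => p) zero
  ~> fun (α : Type0) => fun (ψ : α) => ψ
type:
  forall (α : Type0), forall (ψ : α), α


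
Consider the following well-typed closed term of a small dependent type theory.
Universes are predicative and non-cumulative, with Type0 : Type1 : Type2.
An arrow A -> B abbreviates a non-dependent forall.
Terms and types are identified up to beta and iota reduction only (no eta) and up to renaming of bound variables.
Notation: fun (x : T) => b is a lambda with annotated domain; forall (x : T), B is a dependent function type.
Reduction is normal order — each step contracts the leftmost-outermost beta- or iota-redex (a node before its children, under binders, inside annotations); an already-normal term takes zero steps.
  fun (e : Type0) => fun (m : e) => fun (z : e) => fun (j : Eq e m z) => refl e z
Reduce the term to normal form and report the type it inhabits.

normal form:
  fun (e : Type0) => fun (m : e) => fun (z : e) => fun (j : Eq e m z) => refl e z
type:
  forall (e : Type0), forall (m : e), forall (z : e), Eq e m z -> Eq e z z


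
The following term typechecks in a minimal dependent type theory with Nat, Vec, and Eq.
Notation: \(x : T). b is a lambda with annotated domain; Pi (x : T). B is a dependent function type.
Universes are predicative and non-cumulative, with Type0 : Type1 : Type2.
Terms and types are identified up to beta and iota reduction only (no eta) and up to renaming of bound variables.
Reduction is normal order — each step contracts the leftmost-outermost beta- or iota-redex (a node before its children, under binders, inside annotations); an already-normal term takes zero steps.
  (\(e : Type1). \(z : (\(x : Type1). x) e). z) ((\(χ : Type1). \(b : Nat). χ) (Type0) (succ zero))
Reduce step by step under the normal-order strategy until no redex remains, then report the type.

normal-order reduction sequence:
  (\(e : Type1). \(z : (\(x : Type1). x) e). z) ((\(χ : Type1). \(b : Nat). χ) (Type0) (succ zero))
  ~> \(e : (\(z : Type1). z) ((\(x : Type1). \(χ : Nat). x) (Type0) (succ zero))). e
  ~> \(e : (\(z : Type1). \(x : Nat). z) (Type0) (succ zero)). e
  ~> \(e : (\(z : Nat). Type0) (succ zero)). e
  ~> \(e : Type0). e
the term's type:
  Pi (e : Type0). Type0


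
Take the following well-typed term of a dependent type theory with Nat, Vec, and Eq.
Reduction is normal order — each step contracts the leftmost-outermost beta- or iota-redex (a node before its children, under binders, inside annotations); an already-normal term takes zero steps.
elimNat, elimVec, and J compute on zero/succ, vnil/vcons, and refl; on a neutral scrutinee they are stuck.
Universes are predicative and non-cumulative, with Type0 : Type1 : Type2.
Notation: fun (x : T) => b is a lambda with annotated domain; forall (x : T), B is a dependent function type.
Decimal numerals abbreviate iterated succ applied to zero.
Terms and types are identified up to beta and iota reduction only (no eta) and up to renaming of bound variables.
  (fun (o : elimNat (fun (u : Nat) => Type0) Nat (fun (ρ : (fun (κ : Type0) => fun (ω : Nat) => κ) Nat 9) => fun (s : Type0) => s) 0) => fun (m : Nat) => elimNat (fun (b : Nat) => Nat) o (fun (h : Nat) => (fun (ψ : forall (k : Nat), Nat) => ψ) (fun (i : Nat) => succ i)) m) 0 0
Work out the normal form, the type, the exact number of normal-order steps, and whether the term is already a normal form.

normal form:
  0
inferred type:
  Nat
steps to reach normal form (normal order): 3
already normal: no
first contracted redex: a beta-redex


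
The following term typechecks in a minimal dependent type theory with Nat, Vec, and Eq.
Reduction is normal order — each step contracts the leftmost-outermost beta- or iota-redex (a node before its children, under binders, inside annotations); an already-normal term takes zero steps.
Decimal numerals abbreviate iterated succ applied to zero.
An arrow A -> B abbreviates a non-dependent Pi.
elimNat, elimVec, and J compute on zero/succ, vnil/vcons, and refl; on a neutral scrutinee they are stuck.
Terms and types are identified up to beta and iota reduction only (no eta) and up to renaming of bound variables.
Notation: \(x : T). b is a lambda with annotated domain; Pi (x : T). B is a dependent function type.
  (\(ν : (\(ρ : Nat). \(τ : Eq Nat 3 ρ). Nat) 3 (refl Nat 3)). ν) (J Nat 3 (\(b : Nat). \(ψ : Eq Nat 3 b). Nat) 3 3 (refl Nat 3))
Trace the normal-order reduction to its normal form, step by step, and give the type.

normal-order reduction:
  (\(ν : (\(ρ : Nat). \(τ : Eq Nat 3 ρ). Nat) 3 (refl Nat 3)). ν) (J Nat 3 (\(b : Nat). \(ψ : Eq Nat 3 b). Nat) 3 3 (refl Nat 3))
  ~> J Nat 3 (\(ν : Nat). \(ρ : Eq Nat 3 ν). Nat) 3 3 (refl Nat 3)
  ~> 3
the term's type:
  Nat


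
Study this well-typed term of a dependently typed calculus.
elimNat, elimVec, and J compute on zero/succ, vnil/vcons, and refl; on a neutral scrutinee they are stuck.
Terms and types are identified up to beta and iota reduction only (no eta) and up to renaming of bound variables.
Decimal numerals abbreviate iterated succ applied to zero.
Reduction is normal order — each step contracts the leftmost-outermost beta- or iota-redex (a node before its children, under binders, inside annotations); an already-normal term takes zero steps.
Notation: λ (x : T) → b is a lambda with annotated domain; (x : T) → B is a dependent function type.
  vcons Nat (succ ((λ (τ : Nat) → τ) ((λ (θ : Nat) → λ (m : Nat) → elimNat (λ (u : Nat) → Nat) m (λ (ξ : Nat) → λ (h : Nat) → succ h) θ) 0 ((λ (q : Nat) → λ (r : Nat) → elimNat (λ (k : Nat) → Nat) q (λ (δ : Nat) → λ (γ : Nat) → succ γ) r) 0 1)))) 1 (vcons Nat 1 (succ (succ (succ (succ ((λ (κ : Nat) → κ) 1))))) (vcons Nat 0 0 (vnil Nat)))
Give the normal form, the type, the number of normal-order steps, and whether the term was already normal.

normal form:
  vcons Nat 2 1 (vcons Nat 1 5 (vcons Nat 0 0 (vnil Nat)))
the term's type:
  Vec Nat 3
reduction steps (normal order): 11
already normal: no
first contracted redex: a beta-redex


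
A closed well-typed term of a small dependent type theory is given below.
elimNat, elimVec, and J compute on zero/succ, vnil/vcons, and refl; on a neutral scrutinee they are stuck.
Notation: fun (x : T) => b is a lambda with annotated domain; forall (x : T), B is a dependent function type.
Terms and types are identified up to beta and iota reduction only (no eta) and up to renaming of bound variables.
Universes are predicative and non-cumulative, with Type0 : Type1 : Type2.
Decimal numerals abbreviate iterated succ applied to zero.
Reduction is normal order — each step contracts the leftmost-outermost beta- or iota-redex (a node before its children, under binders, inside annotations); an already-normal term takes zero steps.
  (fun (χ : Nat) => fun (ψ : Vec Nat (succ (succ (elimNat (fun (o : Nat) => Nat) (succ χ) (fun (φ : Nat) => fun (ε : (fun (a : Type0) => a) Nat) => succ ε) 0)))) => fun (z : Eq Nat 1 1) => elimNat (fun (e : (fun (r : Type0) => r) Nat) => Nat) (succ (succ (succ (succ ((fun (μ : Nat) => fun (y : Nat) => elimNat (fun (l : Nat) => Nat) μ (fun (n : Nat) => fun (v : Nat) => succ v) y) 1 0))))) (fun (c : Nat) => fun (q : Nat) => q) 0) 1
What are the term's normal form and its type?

reduced normal form:
  fun (χ : Vec Nat 4) => fun (ψ : Eq Nat 1 1) => 5
type:
  forall (χ : Vec Nat 4), forall (ψ : Eq Nat 1 1), Nat


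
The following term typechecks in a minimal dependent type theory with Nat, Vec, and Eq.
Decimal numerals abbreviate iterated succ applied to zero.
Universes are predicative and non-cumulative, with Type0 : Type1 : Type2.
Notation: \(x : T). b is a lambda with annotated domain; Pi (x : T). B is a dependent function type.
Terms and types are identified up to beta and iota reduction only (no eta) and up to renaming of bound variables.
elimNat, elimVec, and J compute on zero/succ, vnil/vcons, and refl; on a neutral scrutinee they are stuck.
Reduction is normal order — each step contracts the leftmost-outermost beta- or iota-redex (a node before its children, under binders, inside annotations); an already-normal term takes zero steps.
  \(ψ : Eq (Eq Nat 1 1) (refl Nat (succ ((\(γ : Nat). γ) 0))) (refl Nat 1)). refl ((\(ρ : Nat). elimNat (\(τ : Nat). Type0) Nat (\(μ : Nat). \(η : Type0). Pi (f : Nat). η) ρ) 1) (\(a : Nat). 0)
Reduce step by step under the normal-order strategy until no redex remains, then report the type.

normal-order reduction:
  \(ψ : Eq (Eq Nat 1 1) (refl Nat (succ ((\(γ : Nat). γ) 0))) (refl Nat 1)). refl ((\(ρ : Nat). elimNat (\(τ : Nat). Type0) Nat (\(μ : Nat). \(η : Type0). Pi (f : Nat). η) ρ) 1) (\(a : Nat). 0)
  ~> \(ψ : Eq (Eq Nat 1 1) (refl Nat 1) (refl Nat 1)). refl ((\(γ : Nat). elimNat (\(ρ : Nat). Type0) Nat (\(τ : Nat). \(μ : Type0). Pi (η : Nat). μ) γ) 1) (\(f : Nat). 0)
  ~> \(ψ : Eq (Eq Nat 1 1) (refl Nat 1) (refl Nat 1)). refl (elimNat (\(γ : Nat). Type0) Nat (\(ρ : Nat). \(τ : Type0). Pi (μ : Nat). τ) 1) (\(η : Nat). 0)
  ~> \(ψ : Eq (Eq Nat 1 1) (refl Nat 1) (refl Nat 1)). refl ((\(γ : Nat). \(ρ : Type0). Pi (τ : Nat). ρ) 0 (elimNat (\(μ : Nat). Type0) Nat (\(η : Nat). \(f : Type0). Pi (a : Nat). f) 0)) (\(ω : Nat). 0)
  ~> \(ψ : Eq (Eq Nat 1 1) (refl Nat 1) (refl Nat 1)). refl ((\(γ : Type0). Pi (ρ : Nat). γ) (elimNat (\(τ : Nat). Type0) Nat (\(μ : Nat). \(η : Type0). Pi (f : Nat). η) 0)) (\(a : Nat). 0)
  ~> \(ψ : Eq (Eq Nat 1 1) (refl Nat 1) (refl Nat 1)). refl (Pi (γ : Nat). elimNat (\(ρ : Nat). Type0) Nat (\(τ : Nat). \(μ : Type0). Pi (η : Nat). μ) 0) (\(f : Nat). 0)
  ~> \(ψ : Eq (Eq Nat 1 1) (refl Nat 1) (refl Nat 1)). refl (Pi (γ : Nat). Nat) (\(ρ : Nat). 0)
type:
  Pi (ψ : Eq (Eq Nat 1 1) (refl Nat 1) (refl Nat 1)). Eq (Pi (γ : Nat). Nat) (\(ρ : Nat). 0) (\(τ : Nat). 0)


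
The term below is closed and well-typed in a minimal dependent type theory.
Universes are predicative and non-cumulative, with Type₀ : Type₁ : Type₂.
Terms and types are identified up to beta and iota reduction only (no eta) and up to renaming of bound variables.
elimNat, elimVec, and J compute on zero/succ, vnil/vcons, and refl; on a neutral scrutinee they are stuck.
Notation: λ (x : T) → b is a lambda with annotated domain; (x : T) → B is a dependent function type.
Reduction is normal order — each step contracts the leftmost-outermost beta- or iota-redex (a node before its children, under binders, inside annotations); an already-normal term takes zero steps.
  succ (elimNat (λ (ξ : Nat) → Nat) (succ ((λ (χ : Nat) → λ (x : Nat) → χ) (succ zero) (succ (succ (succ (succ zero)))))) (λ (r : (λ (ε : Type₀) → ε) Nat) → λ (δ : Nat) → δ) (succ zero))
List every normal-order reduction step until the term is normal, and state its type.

reduction (normal order):
  succ (elimNat (λ (ξ : Nat) → Nat) (succ ((λ (χ : Nat) → λ (x : Nat) → χ) (succ zero) (succ (succ (succ (succ zero)))))) (λ (r : (λ (ε : Type₀) → ε) Nat) → λ (δ : Nat) → δ) (succ zero))
  ~> succ ((λ (ξ : (λ (χ : Type₀) → χ) Nat) → λ (x : Nat) → x) zero (elimNat (λ (r : Nat) → Nat) (succ ((λ (ε : Nat) → λ (δ : Nat) → ε) (succ zero) (succ (succ (succ (succ zero)))))) (λ (s : (λ (ρ : Type₀) → ρ) Nat) → λ (γ : Nat) → γ) zero))
  ~> succ ((λ (ξ : Nat) → ξ) (elimNat (λ (χ : Nat) → Nat) (succ ((λ (x : Nat) → λ (r : Nat) → x) (succ zero) (succ (succ (succ (succ zero)))))) (λ (ε : (λ (δ : Type₀) → δ) Nat) → λ (s : Nat) → s) zero))
  ~> succ (elimNat (λ (ξ : Nat) → Nat) (succ ((λ (χ : Nat) → λ (x : Nat) → χ) (succ zero) (succ (succ (succ (succ zero)))))) (λ (r : (λ (ε : Type₀) → ε) Nat) → λ (δ : Nat) → δ) zero)
  ~> succ (succ ((λ (ξ : Nat) → λ (χ : Nat) → ξ) (succ zero) (succ (succ (succ (succ zero))))))
  ~> succ (succ ((λ (ξ : Nat) → succ zero) (succ (succ (succ (succ zero))))))
  ~> succ (succ (succ zero))
inferred type:
  Nat


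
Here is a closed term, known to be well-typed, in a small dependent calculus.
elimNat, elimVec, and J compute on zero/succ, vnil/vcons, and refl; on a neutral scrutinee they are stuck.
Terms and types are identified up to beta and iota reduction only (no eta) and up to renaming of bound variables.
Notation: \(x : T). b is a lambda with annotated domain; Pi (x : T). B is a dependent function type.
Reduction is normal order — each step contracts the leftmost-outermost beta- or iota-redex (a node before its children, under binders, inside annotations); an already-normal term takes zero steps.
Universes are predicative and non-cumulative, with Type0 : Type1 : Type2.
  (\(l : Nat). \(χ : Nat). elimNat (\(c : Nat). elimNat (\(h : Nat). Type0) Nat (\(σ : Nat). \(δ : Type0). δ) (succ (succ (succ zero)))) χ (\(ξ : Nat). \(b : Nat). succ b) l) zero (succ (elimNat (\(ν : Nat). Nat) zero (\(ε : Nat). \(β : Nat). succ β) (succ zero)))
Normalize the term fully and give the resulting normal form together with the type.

resulting normal form:
  succ (succ zero)
type:
  Nat
observation: 7 normal-order steps separate the term from its normal form.


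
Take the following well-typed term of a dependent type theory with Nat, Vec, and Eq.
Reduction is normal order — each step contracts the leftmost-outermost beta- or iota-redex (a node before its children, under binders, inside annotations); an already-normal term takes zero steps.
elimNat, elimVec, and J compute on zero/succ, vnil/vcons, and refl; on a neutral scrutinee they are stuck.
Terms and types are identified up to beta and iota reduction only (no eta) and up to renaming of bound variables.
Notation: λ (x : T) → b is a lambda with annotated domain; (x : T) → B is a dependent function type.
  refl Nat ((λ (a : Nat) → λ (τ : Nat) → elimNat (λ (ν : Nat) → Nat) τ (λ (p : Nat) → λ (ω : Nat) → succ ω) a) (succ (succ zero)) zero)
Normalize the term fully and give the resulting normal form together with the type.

normal form:
  refl Nat (succ (succ zero))
the term's type:
  Eq Nat (succ (succ zero)) (succ (succ zero))
observation: 9 normal-order steps separate the term from its normal form.


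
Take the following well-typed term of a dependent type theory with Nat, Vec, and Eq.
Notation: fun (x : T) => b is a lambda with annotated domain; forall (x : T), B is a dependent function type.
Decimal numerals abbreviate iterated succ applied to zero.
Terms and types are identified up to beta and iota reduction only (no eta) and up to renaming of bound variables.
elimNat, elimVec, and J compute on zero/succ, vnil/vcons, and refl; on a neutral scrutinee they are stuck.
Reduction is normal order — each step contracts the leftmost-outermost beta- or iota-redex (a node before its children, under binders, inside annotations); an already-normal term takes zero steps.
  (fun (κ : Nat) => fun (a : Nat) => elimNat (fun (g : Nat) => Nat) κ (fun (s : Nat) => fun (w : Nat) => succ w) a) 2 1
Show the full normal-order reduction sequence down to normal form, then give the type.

normal-order reduction sequence:
  (fun (κ : Nat) => fun (a : Nat) => elimNat (fun (g : Nat) => Nat) κ (fun (s : Nat) => fun (w : Nat) => succ w) a) 2 1
  ~> (fun (κ : Nat) => elimNat (fun (a : Nat) => Nat) 2 (fun (g : Nat) => fun (s : Nat) => succ s) κ) 1
  ~> elimNat (fun (κ : Nat) => Nat) 2 (fun (a : Nat) => fun (g : Nat) => succ g) 1
  ~> (fun (κ : Nat) => fun (a : Nat) => succ a) 0 (elimNat (fun (g : Nat) => Nat) 2 (fun (s : Nat) => fun (w : Nat) => succ w) 0)
  ~> (fun (κ : Nat) => succ κ) (elimNat (fun (a : Nat) => Nat) 2 (fun (g : Nat) => fun (s : Nat) => succ s) 0)
  ~> succ (elimNat (fun (κ : Nat) => Nat) 2 (fun (a : Nat) => fun (g : Nat) => succ g) 0)
  ~> 3
inferred type:
  Nat


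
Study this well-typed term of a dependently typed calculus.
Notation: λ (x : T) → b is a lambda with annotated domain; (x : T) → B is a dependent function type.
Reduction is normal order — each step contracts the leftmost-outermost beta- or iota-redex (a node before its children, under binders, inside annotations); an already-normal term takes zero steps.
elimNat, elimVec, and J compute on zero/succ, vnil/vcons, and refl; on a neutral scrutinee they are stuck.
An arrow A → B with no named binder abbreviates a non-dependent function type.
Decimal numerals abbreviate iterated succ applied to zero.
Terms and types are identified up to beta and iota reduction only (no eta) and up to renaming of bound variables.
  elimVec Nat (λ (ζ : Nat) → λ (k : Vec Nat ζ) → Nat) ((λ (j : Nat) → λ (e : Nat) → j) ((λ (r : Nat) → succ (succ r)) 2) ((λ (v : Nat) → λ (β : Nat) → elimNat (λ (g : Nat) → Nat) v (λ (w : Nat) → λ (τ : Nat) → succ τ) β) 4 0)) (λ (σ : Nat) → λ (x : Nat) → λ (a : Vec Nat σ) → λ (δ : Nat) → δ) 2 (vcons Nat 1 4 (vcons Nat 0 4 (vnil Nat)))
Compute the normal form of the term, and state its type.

normal form:
  4
the term's type:
  Nat


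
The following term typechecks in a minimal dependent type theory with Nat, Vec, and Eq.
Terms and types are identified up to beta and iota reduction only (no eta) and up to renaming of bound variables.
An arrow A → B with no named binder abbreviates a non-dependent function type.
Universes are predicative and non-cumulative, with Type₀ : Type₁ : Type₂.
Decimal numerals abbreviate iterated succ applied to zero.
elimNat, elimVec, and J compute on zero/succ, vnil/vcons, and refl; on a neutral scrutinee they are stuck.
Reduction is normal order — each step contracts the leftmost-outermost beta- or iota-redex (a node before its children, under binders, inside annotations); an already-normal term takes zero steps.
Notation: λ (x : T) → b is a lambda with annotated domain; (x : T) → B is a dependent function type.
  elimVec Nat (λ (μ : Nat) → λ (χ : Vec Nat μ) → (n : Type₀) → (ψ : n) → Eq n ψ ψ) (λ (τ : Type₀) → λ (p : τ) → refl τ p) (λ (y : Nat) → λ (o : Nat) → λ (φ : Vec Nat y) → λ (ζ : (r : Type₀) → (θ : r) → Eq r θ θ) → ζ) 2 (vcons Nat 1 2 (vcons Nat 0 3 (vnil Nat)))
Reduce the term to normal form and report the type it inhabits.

reduced normal form:
  λ (μ : Type₀) → λ (χ : μ) → refl μ χ
type:
  (μ : Type₀) → (χ : μ) → Eq μ χ χ
observation: normalization takes exactly 11 steps under the normal-order strategy.


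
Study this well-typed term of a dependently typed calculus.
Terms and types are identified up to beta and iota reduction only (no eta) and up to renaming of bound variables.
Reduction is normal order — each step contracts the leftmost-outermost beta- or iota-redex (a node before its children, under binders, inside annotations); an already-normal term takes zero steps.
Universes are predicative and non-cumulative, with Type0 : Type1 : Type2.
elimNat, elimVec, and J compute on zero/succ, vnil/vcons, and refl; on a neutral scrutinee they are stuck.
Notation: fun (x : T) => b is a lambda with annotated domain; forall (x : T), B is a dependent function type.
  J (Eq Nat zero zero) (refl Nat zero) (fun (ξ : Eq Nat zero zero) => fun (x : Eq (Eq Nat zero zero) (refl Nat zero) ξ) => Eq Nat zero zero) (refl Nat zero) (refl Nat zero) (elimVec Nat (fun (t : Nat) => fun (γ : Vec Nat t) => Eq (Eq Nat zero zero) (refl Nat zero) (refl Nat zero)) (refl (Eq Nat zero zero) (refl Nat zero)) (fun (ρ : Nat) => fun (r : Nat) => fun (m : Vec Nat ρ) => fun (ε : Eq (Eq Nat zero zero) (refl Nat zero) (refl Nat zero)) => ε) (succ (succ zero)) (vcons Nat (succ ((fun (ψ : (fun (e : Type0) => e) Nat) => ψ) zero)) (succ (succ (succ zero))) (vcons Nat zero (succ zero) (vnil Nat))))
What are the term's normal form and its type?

normal form:
  refl Nat zero
the term's type:
  Eq Nat zero zero


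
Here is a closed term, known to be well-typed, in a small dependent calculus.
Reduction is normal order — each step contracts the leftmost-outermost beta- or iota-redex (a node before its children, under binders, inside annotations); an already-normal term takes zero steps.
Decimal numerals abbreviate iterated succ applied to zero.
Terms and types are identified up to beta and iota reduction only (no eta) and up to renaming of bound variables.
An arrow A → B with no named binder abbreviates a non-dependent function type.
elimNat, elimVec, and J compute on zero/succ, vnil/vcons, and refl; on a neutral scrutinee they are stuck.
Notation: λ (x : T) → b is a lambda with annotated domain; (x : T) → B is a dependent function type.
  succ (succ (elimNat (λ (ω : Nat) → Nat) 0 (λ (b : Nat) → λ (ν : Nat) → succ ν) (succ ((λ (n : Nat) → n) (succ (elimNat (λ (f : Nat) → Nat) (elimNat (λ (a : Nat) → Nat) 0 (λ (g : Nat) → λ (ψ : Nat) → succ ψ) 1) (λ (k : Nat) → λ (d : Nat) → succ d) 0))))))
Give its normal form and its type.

reduced normal form:
  5
type:
  Nat


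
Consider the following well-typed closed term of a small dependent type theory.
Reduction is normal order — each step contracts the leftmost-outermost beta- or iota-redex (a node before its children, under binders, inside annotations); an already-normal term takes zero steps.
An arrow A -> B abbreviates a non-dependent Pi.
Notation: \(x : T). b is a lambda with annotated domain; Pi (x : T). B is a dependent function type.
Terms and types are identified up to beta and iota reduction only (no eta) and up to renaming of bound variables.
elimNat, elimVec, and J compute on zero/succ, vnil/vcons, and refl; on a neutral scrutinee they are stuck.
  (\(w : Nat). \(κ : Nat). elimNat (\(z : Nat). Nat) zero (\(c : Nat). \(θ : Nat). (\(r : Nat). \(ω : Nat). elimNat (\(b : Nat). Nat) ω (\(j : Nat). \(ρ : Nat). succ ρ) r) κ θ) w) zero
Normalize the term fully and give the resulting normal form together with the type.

normal form:
  \(w : Nat). zero
type:
  Nat -> Nat
observation: 2 normal-order steps normalize the term, beginning with a beta-redex.
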